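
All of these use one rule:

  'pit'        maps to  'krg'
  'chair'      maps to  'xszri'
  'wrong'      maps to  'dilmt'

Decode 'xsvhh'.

Each letter is replaced by its mirror in the alphabet: a↔z, b↔y, c↔x, and so on (the Atbash cipher).
Reversing it on xsvhh: x↔c, s↔h, v↔e, h↔s, h↔s.

chess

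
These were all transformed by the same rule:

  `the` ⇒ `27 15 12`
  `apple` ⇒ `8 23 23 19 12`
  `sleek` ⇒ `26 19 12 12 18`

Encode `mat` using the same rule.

t is letter #20 and maps to 27: an offset of 7. Letters become their 1-based position plus 7 (so a→8, b→9, …).
On mat: m=13→20, a=1→8, t=20→27.

20 8 27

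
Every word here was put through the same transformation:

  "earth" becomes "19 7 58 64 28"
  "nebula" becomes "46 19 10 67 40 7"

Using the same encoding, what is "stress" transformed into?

61 64 58 19 61 61

Each letter becomes 3×(its alphabet position, a=1..z=26) + 4.
For stress: s=19→61, t=20→64, r=18→58, e=5→19, s=19→61, s=19→61.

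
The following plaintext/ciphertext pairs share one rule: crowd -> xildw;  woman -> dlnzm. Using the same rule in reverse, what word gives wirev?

Each pair mirrors across the alphabet (c↔x, r↔i, o↔l): positions sum to 25. This is the alphabet-reversal cipher (Atbash): a becomes z, b becomes y, etc.
Undoing it on wirev: w↔d, i↔r, r↔i, e↔v, v↔e.

drive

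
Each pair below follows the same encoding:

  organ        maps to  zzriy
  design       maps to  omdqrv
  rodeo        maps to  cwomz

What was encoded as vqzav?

Shifts by position in organ: pos 0: o→z (+11), pos 1: r→z (+8), pos 2: g→r (+11), pos 3: a→i (+8) — repeating every 2. The shifts repeat in a cycle of length 2: positions 0,1,… shift by +11, +8, then the pattern repeats.
Reversing it on vqzav: v−11=k, q−8=i, z−11=o, a−8=s, v−11=k.

kiosk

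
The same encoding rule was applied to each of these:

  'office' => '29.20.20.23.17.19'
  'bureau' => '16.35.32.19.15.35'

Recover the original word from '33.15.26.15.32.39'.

salary

o is letter #15 and maps to 29: an offset of 14. The number is (letter's place in the alphabet, a=1) + 14.
Decoding 33.15.26.15.32.39: 33→(33−14)÷1=19=s, 15→(15−14)÷1=1=a, 26→(26−14)÷1=12=l, 15→(15−14)÷1=1=a, 32→(32−14)÷1=18=r, 39→(39−14)÷1=25=y.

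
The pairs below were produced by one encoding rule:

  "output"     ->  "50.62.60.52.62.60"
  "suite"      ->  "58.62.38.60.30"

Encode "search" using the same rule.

o(#15)→50 and u(#21)→62: differences scale by 2, so n = 2·pos + 20. The formula is n = 2×(alphabet index, a=1) + 20.
For search: s=19→58, e=5→30, a=1→22, r=18→56, c=3→26, h=8→36.

58.30.22.56.26.36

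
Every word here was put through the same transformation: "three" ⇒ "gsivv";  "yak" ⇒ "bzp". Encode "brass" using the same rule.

Each pair mirrors across the alphabet (t↔g, h↔s, r↔i): positions sum to 25. This is the alphabet-reversal cipher (Atbash): a becomes z, b becomes y, etc.
On brass: b↔y, r↔i, a↔z, s↔h, s↔h.

yizhh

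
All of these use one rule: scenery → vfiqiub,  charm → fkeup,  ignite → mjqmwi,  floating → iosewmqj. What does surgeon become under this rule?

vyujisq

The rule splits by letter class: vowels +4, consonants +3.
Applying it to surgeon: s(cons)+3=v, u(vowel)+4=y, r(cons)+3=u, g(cons)+3=j, e(vowel)+4=i, o(vowel)+4=s, n(cons)+3=q.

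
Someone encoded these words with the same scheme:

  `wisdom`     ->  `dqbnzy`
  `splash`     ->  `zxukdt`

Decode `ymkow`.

Each letter shifts forward by (position + 7), i.e. 7, 8, 9, … — the shift grows by one for each successive letter.
Reversing it on ymkow: y−7=r, m−8=e, k−9=b, o−10=e, w−11=l.

rebel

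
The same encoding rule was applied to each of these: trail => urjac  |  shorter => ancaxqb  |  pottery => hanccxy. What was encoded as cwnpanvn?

emergent

The output letters match the input read backwards, each shifted +9: trail reversed is liart. The word is reversed, then every letter is shifted forward by 9.
Reversing it on cwnpanvn: shift back: c−9=t, w−9=n, n−9=e, p−9=g, a−9=r, n−9=e, v−9=m, n−9=e → tnegreme; then reverse → emergent.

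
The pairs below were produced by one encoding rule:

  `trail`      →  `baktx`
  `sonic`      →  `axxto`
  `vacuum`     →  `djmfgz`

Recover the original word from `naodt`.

fresh

In trail: t→b is +8, r→a is +9, a→k is +10, i→t is +11 — the shift increases by 1 each position. Letter i (0-indexed) is shifted by i+8, so successive shifts are 8, 9, 10, ….
Decoding naodt: n−8=f, a−9=r, o−10=e, d−11=s, t−12=h.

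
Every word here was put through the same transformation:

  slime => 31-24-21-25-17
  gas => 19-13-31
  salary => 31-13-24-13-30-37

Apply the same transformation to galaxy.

The number is (letter's place in the alphabet, a=1) + 12.
Applying it to galaxy: g=7→19, a=1→13, l=12→24, a=1→13, x=24→36, y=25→37.

19-13-24-13-36-37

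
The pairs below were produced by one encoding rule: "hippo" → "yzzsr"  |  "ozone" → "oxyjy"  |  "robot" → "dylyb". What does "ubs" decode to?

irk

The output letters match the input read backwards, each shifted +10: hippo reversed is oppih. Read the word backwards and shift each letter +10.
Undoing it on ubs: shift back: u−10=k, b−10=r, s−10=i → kri; then reverse → irk.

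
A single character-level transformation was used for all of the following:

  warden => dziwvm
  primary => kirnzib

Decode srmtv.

Each letter is replaced by its mirror in the alphabet: a↔z, b↔y, c↔x, and so on (the Atbash cipher).
Decoding srmtv: s↔h, r↔i, m↔n, t↔g, v↔e.

hinge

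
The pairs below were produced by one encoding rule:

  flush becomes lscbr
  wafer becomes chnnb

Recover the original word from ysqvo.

In flush: f→l is +6, l→s is +7, u→c is +8, s→b is +9 — the shift increases by 1 each position. Each letter shifts forward by (position + 6), i.e. 6, 7, 8, … — the shift grows by one for each successive letter.
Decoding ysqvo: y−6=s, s−7=l, q−8=i, v−9=m, o−10=e.

slime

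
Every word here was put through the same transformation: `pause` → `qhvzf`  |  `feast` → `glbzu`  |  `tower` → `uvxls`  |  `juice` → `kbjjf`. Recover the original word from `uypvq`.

It's a Vigenère-style cipher with numeric key [1,7]: position i shifts by key[i mod 2].
Reversing it on uypvq: u−1=t, y−7=r, p−1=o, v−7=o, q−1=p.

troop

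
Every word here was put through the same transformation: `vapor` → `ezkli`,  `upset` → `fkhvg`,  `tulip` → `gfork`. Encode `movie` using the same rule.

Each pair mirrors across the alphabet (v↔e, a↔z, p↔k): positions sum to 25. Each letter is replaced by its mirror in the alphabet: a↔z, b↔y, c↔x, and so on (the Atbash cipher).
For movie: m↔n, o↔l, v↔e, i↔r, e↔v.

nlerv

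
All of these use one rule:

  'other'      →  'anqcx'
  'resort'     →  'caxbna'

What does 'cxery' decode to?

The output letters match the input read backwards, each shifted +9: other reversed is rehto. The word is reversed, then every letter is shifted forward by 9.
Reversing it on cxery: shift back: c−9=t, x−9=o, e−9=v, r−9=i, y−9=p → tovip; then reverse → pivot.

pivot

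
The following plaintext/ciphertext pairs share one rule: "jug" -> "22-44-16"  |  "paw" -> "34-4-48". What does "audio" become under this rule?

4-44-10-20-32

j(#10)→22 and u(#21)→44: differences scale by 2, so n = 2·pos + 2. The formula is n = 2×(alphabet index, a=1) + 2.
Applying it to audio: a=1→4, u=21→44, d=4→10, i=9→20, o=15→32.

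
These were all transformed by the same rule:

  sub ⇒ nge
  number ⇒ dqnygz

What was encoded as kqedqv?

The output letters match the input read backwards, each shifted +12: sub reversed is bus. Read the word backwards and shift each letter +12.
Decoding kqedqv: shift back: k−12=y, q−12=e, e−12=s, d−12=r, q−12=e, v−12=j → yesrej; then reverse → jersey.

jersey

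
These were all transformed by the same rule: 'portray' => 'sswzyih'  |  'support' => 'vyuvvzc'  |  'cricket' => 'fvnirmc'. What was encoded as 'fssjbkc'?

In portray: p→s is +3, o→s is +4, r→w is +5, t→z is +6 — the shift increases by 1 each position. The shift increases by 1 at each position, starting from +3: 3, 4, 5, ….
Reversing it on fssjbkc: f−3=c, s−4=o, s−5=n, j−6=d, b−7=u, k−8=c, c−9=t.

conduct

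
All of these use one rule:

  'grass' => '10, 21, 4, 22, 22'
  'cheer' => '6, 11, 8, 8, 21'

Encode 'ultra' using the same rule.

g is letter #7 and maps to 10: an offset of 3. The number is (letter's place in the alphabet, a=1) + 3.
For ultra: u=21→24, l=12→15, t=20→23, r=18→21, a=1→4.

24, 15, 23, 21, 4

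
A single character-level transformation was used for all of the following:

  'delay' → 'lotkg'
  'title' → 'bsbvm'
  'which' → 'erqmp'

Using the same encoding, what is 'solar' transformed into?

A repeating key of period 2 is used — shifts +8, +10 over and over.
Applying it to solar: s+8=a, o+10=y, l+8=t, a+10=k, r+8=z.

aytkz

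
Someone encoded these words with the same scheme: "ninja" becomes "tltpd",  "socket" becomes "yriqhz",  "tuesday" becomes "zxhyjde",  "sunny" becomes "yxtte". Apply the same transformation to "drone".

jxrth

The shift depends on letter class: consonant n→t is +6, but vowel i→l is +3. Vowels shift forward by 3 and consonants shift forward by 6.
On drone: d(cons)+6=j, r(cons)+6=x, o(vowel)+3=r, n(cons)+6=t, e(vowel)+3=h.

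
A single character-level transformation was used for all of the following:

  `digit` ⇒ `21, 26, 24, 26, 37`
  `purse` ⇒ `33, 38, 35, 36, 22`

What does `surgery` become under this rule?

d is letter #4 and maps to 21: an offset of 17. Each letter is replaced by its alphabet position (a=1..z=26) + 17.
Applying it to surgery: s=19→36, u=21→38, r=18→35, g=7→24, e=5→22, r=18→35, y=25→42.

36, 38, 35, 24, 22, 35, 42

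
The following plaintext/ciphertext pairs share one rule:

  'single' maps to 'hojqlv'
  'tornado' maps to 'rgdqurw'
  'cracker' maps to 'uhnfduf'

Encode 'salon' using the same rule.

qrodv

The output letters match the input read backwards, each shifted +3: single reversed is elgnis. Read the word backwards and shift each letter +3.
For salon: reverse → nolas; then shift: n+3=q, o+3=r, l+3=o, a+3=d, s+3=v.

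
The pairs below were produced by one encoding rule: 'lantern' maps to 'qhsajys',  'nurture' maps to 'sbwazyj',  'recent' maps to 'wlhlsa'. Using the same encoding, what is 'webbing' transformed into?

blginul

Shifts by position in lantern: pos 0: l→q (+5), pos 1: a→h (+7), pos 2: n→s (+5), pos 3: t→a (+7) — repeating every 2. It's a Vigenère-style cipher with numeric key [5,7]: position i shifts by key[i mod 2].
For webbing: w+5=b, e+7=l, b+5=g, b+7=i, i+5=n, n+7=u, g+5=l.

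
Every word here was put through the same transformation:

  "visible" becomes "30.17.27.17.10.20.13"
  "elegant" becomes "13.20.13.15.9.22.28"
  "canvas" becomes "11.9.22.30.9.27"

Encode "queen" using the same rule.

25.29.13.13.22

v is letter #22 and maps to 30: an offset of 8. Letters become their 1-based position plus 8 (so a→9, b→10, …).
On queen: q=17→25, u=21→29, e=5→13, e=5→13, n=14→22.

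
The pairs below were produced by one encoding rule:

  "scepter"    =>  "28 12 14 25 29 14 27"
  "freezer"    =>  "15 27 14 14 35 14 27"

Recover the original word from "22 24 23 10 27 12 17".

monarch

s is letter #19 and maps to 28: an offset of 9. Letters become their 1-based position plus 9 (so a→10, b→11, …).
Decoding 22 24 23 10 27 12 17: 22→(22−9)÷1=13=m, 24→(24−9)÷1=15=o, 23→(23−9)÷1=14=n, 10→(10−9)÷1=1=a, 27→(27−9)÷1=18=r, 12→(12−9)÷1=3=c, 17→(17−9)÷1=8=h.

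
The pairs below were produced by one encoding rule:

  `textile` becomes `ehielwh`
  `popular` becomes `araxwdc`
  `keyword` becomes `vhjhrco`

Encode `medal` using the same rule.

xhodw

The shift depends on letter class: consonant t→e is +11, but vowel e→h is +3. The rule splits by letter class: vowels +3, consonants +11.
Applying it to medal: m(cons)+11=x, e(vowel)+3=h, d(cons)+11=o, a(vowel)+3=d, l(cons)+11=w.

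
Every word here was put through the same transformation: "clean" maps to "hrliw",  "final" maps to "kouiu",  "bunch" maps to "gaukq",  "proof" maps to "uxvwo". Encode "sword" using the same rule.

Each letter shifts forward by (position + 5), i.e. 5, 6, 7, … — the shift grows by one for each successive letter.
Applying it to sword: s+5=x, w+6=c, o+7=v, r+8=z, d+9=m.

xcvzm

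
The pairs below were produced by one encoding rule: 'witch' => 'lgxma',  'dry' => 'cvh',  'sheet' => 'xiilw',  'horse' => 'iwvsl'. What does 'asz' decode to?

Two steps: reverse the string, then apply a Caesar shift of +4.
Undoing it on asz: shift back: a−4=w, s−4=o, z−4=v → wov; then reverse → vow.

vow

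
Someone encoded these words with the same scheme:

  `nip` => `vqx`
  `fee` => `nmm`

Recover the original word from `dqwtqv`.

violin

It's a constant shift of +8 (ROT8).
Reversing it on dqwtqv: d−8=v, q−8=i, w−8=o, t−8=l, q−8=i, v−8=n.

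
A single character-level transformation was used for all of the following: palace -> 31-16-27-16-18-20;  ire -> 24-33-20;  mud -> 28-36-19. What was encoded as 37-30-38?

vow

p is letter #16 and maps to 31: an offset of 15. Each letter is replaced by its alphabet position (a=1..z=26) + 15.
Undoing it on 37-30-38: 37→(37−15)÷1=22=v, 30→(30−15)÷1=15=o, 38→(38−15)÷1=23=w.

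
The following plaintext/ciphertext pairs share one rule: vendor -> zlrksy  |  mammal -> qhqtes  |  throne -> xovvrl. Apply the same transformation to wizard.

A repeating key of period 2 is used — shifts +4, +7 over and over.
Applying it to wizard: w+4=a, i+7=p, z+4=d, a+7=h, r+4=v, d+7=k.

apdhvk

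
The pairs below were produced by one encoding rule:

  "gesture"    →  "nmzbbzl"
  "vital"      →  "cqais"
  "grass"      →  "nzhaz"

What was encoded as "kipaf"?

It's a Vigenère-style cipher with numeric key [7,8]: position i shifts by key[i mod 2].
Decoding kipaf: k−7=d, i−8=a, p−7=i, a−8=s, f−7=y.

daisy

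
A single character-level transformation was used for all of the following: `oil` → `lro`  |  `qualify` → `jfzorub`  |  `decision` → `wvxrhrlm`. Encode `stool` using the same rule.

hgllo

This is the alphabet-reversal cipher (Atbash): a becomes z, b becomes y, etc.
For stool: s↔h, t↔g, o↔l, o↔l, l↔o.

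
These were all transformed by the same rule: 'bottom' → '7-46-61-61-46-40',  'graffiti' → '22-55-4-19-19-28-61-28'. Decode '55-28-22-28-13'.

rigid

b(#2)→7 and o(#15)→46: differences scale by 3, so n = 3·pos + 1. With a=1..z=26, the number is 3·pos + 1.
Undoing it on 55-28-22-28-13: 55→(55−1)÷3=18=r, 28→(28−1)÷3=9=i, 22→(22−1)÷3=7=g, 28→(28−1)÷3=9=i, 13→(13−1)÷3=4=d.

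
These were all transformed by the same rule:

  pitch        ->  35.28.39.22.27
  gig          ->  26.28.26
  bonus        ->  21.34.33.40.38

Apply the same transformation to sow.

p is letter #16 and maps to 35: an offset of 19. The number is (letter's place in the alphabet, a=1) + 19.
For sow: s=19→38, o=15→34, w=23→42.

38.34.42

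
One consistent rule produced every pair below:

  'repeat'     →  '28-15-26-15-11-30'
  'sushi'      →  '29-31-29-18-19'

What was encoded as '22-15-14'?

led

r is letter #18 and maps to 28: an offset of 10. The number is (letter's place in the alphabet, a=1) + 10.
Decoding 22-15-14: 22→(22−10)÷1=12=l, 15→(15−10)÷1=5=e, 14→(14−10)÷1=4=d.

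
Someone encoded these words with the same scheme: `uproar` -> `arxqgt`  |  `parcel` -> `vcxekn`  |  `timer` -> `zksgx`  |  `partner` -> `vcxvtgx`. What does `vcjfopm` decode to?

padding

Shifts by position in uproar: pos 0: u→a (+6), pos 1: p→r (+2), pos 2: r→x (+6), pos 3: o→q (+2) — repeating every 2. The shifts repeat in a cycle of length 2: positions 0,1,… shift by +6, +2, then the pattern repeats.
Reversing it on vcjfopm: v−6=p, c−2=a, j−6=d, f−2=d, o−6=i, p−2=n, m−6=g.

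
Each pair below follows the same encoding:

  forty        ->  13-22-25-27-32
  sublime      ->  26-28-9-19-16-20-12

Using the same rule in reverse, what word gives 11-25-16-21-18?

drink

f is letter #6 and maps to 13: an offset of 7. Each letter is replaced by its alphabet position (a=1..z=26) + 7.
Reversing it on 11-25-16-21-18: 11→(11−7)÷1=4=d, 25→(25−7)÷1=18=r, 16→(16−7)÷1=9=i, 21→(21−7)÷1=14=n, 18→(18−7)÷1=11=k.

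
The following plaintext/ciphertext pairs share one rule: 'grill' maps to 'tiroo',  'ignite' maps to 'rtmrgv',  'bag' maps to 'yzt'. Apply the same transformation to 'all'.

zoo

Each pair mirrors across the alphabet (g↔t, r↔i, i↔r): positions sum to 25. Letters are reflected about the middle of the alphabet (position → 25−position): Atbash.
For all: a↔z, l↔o, l↔o.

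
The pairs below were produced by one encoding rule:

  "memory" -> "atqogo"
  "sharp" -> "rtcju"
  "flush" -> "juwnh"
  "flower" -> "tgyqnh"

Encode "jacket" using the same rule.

The output letters match the input read backwards, each shifted +2: memory reversed is yromem. Read the word backwards and shift each letter +2.
For jacket: reverse → tekcaj; then shift: t+2=v, e+2=g, k+2=m, c+2=e, a+2=c, j+2=l.

vgmecl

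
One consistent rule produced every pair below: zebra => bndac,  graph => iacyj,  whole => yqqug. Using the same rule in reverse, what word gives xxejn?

Shifts by position in zebra: pos 0: z→b (+2), pos 1: e→n (+9), pos 2: b→d (+2), pos 3: r→a (+9) — repeating every 2. The shifts repeat in a cycle of length 2: positions 0,1,… shift by +2, +9, then the pattern repeats.
Undoing it on xxejn: x−2=v, x−9=o, e−2=c, j−9=a, n−2=l.

vocal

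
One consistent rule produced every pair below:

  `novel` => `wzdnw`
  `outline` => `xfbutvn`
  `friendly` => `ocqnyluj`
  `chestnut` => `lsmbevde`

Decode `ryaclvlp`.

Shifts by position in novel: pos 0: n→w (+9), pos 1: o→z (+11), pos 2: v→d (+8), pos 3: e→n (+9), pos 4: l→w (+11) — repeating every 3. A repeating key of period 3 is used — shifts +9, +11, +8 over and over.
Reversing it on ryaclvlp: r−9=i, y−11=n, a−8=s, c−9=t, l−11=a, v−8=n, l−9=c, p−11=e.

instance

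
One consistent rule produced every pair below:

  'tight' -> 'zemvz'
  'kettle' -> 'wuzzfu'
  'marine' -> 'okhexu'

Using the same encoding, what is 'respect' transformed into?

Treating letters as 0–25, the rule is x ↦ 9x + 10 (mod 26).
For respect: r(17)→9·17+10≡7=h; e(4)→9·4+10≡20=u; s(18)→9·18+10≡16=q; p(15)→9·15+10≡15=p; e(4)→9·4+10≡20=u; c(2)→9·2+10≡2=c; t(19)→9·19+10≡25=z (all mod 26).

huqpucz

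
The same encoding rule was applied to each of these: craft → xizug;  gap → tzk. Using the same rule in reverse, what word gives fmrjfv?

Each pair mirrors across the alphabet (c↔x, r↔i, a↔z): positions sum to 25. This is the alphabet-reversal cipher (Atbash): a becomes z, b becomes y, etc.
Undoing it on fmrjfv: f↔u, m↔n, r↔i, j↔q, f↔u, v↔e.

unique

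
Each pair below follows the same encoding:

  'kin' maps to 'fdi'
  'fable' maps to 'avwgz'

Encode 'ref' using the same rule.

mza

Every letter moves 21 places later in the alphabet, wrapping around z→a.
On ref: r+21=m, e+21=z, f+21=a.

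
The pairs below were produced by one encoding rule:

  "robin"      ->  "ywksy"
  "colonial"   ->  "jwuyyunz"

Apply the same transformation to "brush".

In robin: r→y is +7, o→w is +8, b→k is +9, i→s is +10 — the shift increases by 1 each position. Letter i (0-indexed) is shifted by i+7, so successive shifts are 7, 8, 9, ….
On brush: b+7=i, r+8=z, u+9=d, s+10=c, h+11=s.

izdcs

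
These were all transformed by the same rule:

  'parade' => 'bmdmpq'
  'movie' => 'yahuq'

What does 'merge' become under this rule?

yqdsq

It's a constant shift of +12 (ROT12).
For merge: m+12=y, e+12=q, r+12=d, g+12=s, e+12=q.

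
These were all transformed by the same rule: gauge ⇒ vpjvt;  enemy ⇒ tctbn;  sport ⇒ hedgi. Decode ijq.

Compare letters: g→v is +15, a→p is +15, u→j is +15 — a constant shift. It's a constant shift of +15 (ROT15).
Undoing it on ijq: i−15=t, j−15=u, q−15=b.

tub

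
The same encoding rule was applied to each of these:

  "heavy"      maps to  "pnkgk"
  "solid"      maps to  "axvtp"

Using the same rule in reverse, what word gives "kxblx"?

coral

In heavy: h→p is +8, e→n is +9, a→k is +10, v→g is +11 — the shift increases by 1 each position. Each letter shifts forward by (position + 8), i.e. 8, 9, 10, … — the shift grows by one for each successive letter.
Undoing it on kxblx: k−8=c, x−9=o, b−10=r, l−11=a, x−12=l.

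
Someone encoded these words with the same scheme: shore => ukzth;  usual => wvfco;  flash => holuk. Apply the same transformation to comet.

erxgw

Shifts by position in shore: pos 0: s→u (+2), pos 1: h→k (+3), pos 2: o→z (+11), pos 3: r→t (+2), pos 4: e→h (+3) — repeating every 3. It's a Vigenère-style cipher with numeric key [2,3,11]: position i shifts by key[i mod 3].
Applying it to comet: c+2=e, o+3=r, m+11=x, e+2=g, t+3=w.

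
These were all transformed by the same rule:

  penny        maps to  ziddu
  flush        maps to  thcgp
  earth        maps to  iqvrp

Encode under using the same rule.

cdxiv

p(15)→z(25) and e(4)→i(8) fit y≡11x+16 (mod 26); the inverse of 11 mod 26 is 19. Treating letters as 0–25, the rule is x ↦ 11x + 16 (mod 26).
Applying it to under: u(20)→11·20+16≡2=c; n(13)→11·13+16≡3=d; d(3)→11·3+16≡23=x; e(4)→11·4+16≡8=i; r(17)→11·17+16≡21=v (all mod 26).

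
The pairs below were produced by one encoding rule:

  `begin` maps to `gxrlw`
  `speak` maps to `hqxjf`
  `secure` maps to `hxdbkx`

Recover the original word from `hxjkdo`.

search

Each letter's alphabet position (a=0..z=25) is mapped through 23·x+9 mod 26 — an affine cipher.
Reversing it on hxjkdo: h(7)→17·(7−9)≡18=s; x(23)→17·(23−9)≡4=e; j(9)→17·(9−9)≡0=a; k(10)→17·(10−9)≡17=r; d(3)→17·(3−9)≡2=c; o(14)→17·(14−9)≡7=h (all mod 26).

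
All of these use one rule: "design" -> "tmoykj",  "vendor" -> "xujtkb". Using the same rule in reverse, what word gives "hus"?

mob

The output letters match the input read backwards, each shifted +6: design reversed is ngised. Two steps: reverse the string, then apply a Caesar shift of +6.
Undoing it on hus: shift back: h−6=b, u−6=o, s−6=m → bom; then reverse → mob.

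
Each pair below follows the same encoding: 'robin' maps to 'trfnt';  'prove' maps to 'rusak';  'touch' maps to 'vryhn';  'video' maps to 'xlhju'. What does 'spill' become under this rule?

In robin: r→t is +2, o→r is +3, b→f is +4, i→n is +5 — the shift increases by 1 each position. Each letter shifts forward by (position + 2), i.e. 2, 3, 4, … — the shift grows by one for each successive letter.
On spill: s+2=u, p+3=s, i+4=m, l+5=q, l+6=r.

usmqr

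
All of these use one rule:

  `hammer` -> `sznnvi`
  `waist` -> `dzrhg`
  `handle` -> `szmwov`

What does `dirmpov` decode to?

Each pair mirrors across the alphabet (h↔s, a↔z, m↔n): positions sum to 25. This is the alphabet-reversal cipher (Atbash): a becomes z, b becomes y, etc.
Undoing it on dirmpov: d↔w, i↔r, r↔i, m↔n, p↔k, o↔l, v↔e.

wrinkle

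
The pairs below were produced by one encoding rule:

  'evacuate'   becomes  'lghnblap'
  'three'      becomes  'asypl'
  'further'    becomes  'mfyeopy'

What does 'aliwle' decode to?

tablet

It's a Vigenère-style cipher with numeric key [7,11]: position i shifts by key[i mod 2].
Decoding aliwle: a−7=t, l−11=a, i−7=b, w−11=l, l−7=e, e−11=t.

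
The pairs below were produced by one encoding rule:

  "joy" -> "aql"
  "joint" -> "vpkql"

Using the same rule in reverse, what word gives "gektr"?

price

Two steps: reverse the string, then apply a Caesar shift of +2.
Undoing it on gektr: shift back: g−2=e, e−2=c, k−2=i, t−2=r, r−2=p → ecirp; then reverse → price.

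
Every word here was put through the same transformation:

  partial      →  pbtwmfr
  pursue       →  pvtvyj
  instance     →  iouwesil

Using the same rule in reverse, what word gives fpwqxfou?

In partial: p→p is +0, a→b is +1, r→t is +2, t→w is +3 — the shift increases by 1 each position. Letter i (0-indexed) is shifted by i+0, so successive shifts are 0, 1, 2, ….
Undoing it on fpwqxfou: f−0=f, p−1=o, w−2=u, q−3=n, x−4=t, f−5=a, o−6=i, u−7=n.

fountain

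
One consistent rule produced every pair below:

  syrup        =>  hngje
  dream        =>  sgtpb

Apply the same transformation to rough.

gdjvw

Compare letters: s→h is +15, y→n is +15, r→g is +15 — a constant shift. Each letter is shifted forward by 15 in the alphabet (a Caesar shift of +15).
On rough: r+15=g, o+15=d, u+15=j, g+15=v, h+15=w.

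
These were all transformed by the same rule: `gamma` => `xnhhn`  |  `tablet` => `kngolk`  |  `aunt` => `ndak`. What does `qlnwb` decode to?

heavy

g(6)→x(23) and a(0)→n(13) fit y≡19x+13 (mod 26); the inverse of 19 mod 26 is 11. Each letter's alphabet position (a=0..z=25) is mapped through 19·x+13 mod 26 — an affine cipher.
Decoding qlnwb: q(16)→11·(16−13)≡7=h; l(11)→11·(11−13)≡4=e; n(13)→11·(13−13)≡0=a; w(22)→11·(22−13)≡21=v; b(1)→11·(1−13)≡24=y (all mod 26).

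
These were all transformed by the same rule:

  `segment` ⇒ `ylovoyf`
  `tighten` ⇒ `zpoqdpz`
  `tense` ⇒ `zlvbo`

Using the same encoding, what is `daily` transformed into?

In segment: s→y is +6, e→l is +7, g→o is +8, m→v is +9 — the shift increases by 1 each position. Each letter shifts forward by (position + 6), i.e. 6, 7, 8, … — the shift grows by one for each successive letter.
On daily: d+6=j, a+7=h, i+8=q, l+9=u, y+10=i.

jhqui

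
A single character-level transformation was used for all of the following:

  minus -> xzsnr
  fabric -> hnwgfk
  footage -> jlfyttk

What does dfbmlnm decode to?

highway

Two steps: reverse the string, then apply a Caesar shift of +5.
Decoding dfbmlnm: shift back: d−5=y, f−5=a, b−5=w, m−5=h, l−5=g, n−5=i, m−5=h → yawhgih; then reverse → highway.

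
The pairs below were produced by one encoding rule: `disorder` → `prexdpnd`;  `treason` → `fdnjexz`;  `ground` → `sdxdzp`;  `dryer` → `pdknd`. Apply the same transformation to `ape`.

The shift depends on letter class: consonant d→p is +12, but vowel i→r is +9. Two shifts are in play — +9 for a/e/i/o/u, +12 for every other letter.
For ape: a(vowel)+9=j, p(cons)+12=b, e(vowel)+9=n.

jbn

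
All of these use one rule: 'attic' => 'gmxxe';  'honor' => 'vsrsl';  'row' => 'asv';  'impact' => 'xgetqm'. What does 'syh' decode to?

duo

The output letters match the input read backwards, each shifted +4: attic reversed is citta. The word is reversed, then every letter is shifted forward by 4.
Undoing it on syh: shift back: s−4=o, y−4=u, h−4=d → oud; then reverse → duo.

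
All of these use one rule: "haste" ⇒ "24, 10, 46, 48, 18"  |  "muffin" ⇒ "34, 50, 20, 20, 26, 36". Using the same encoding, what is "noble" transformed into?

36, 38, 12, 32, 18

Each letter becomes 2×(its alphabet position, a=1..z=26) + 8.
For noble: n=14→36, o=15→38, b=2→12, l=12→32, e=5→18.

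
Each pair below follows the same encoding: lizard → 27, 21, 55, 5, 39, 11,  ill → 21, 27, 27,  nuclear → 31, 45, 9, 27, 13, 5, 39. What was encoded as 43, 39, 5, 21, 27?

l(#12)→27 and i(#9)→21: differences scale by 2, so n = 2·pos + 3. The formula is n = 2×(alphabet index, a=1) + 3.
Reversing it on 43, 39, 5, 21, 27: 43→(43−3)÷2=20=t, 39→(39−3)÷2=18=r, 5→(5−3)÷2=1=a, 21→(21−3)÷2=9=i, 27→(27−3)÷2=12=l.

trail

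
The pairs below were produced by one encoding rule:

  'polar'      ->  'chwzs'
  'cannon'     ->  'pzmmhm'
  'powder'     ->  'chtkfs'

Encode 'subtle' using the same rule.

p(15)→c(2) and o(14)→h(7) fit y≡21x+25 (mod 26); the inverse of 21 mod 26 is 5. Treating letters as 0–25, the rule is x ↦ 21x + 25 (mod 26).
On subtle: s(18)→21·18+25≡13=n; u(20)→21·20+25≡3=d; b(1)→21·1+25≡20=u; t(19)→21·19+25≡8=i; l(11)→21·11+25≡22=w; e(4)→21·4+25≡5=f (all mod 26).

nduiwf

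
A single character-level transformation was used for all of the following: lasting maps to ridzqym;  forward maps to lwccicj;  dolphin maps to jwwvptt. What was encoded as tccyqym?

Shifts by position in lasting: pos 0: l→r (+6), pos 1: a→i (+8), pos 2: s→d (+11), pos 3: t→z (+6), pos 4: i→q (+8), pos 5: n→y (+11) — repeating every 3. A repeating key of period 3 is used — shifts +6, +8, +11 over and over.
Undoing it on tccyqym: t−6=n, c−8=u, c−11=r, y−6=s, q−8=i, y−11=n, m−6=g.

nursing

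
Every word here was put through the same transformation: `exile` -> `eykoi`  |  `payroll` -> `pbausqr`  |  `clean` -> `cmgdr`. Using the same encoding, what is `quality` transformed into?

In exile: e→e is +0, x→y is +1, i→k is +2, l→o is +3 — the shift increases by 1 each position. Letter i (0-indexed) is shifted by i+0, so successive shifts are 0, 1, 2, ….
On quality: q+0=q, u+1=v, a+2=c, l+3=o, i+4=m, t+5=y, y+6=e.

qvcomye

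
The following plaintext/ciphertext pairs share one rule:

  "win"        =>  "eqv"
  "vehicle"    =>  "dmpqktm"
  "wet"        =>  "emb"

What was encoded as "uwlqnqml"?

modified

Compare letters: w→e is +8, i→q is +8, n→v is +8 — a constant shift. Each letter is shifted forward by 8 in the alphabet (a Caesar shift of +8).
Undoing it on uwlqnqml: u−8=m, w−8=o, l−8=d, q−8=i, n−8=f, q−8=i, m−8=e, l−8=d.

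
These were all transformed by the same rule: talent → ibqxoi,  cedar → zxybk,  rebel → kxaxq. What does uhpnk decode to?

humor

t(19)→i(8) and a(0)→b(1) fit y≡25x+1 (mod 26); the inverse of 25 mod 26 is 25. Treating letters as 0–25, the rule is x ↦ 25x + 1 (mod 26).
Undoing it on uhpnk: u(20)→25·(20−1)≡7=h; h(7)→25·(7−1)≡20=u; p(15)→25·(15−1)≡12=m; n(13)→25·(13−1)≡14=o; k(10)→25·(10−1)≡17=r (all mod 26).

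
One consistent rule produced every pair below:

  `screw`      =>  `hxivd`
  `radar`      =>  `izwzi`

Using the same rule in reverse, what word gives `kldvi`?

Each pair mirrors across the alphabet (s↔h, c↔x, r↔i): positions sum to 25. Letters are reflected about the middle of the alphabet (position → 25−position): Atbash.
Reversing it on kldvi: k↔p, l↔o, d↔w, v↔e, i↔r.

power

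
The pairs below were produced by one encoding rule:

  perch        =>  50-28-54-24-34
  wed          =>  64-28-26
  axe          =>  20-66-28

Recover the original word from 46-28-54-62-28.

p(#16)→50 and e(#5)→28: differences scale by 2, so n = 2·pos + 18. The formula is n = 2×(alphabet index, a=1) + 18.
Decoding 46-28-54-62-28: 46→(46−18)÷2=14=n, 28→(28−18)÷2=5=e, 54→(54−18)÷2=18=r, 62→(62−18)÷2=22=v, 28→(28−18)÷2=5=e.

nerve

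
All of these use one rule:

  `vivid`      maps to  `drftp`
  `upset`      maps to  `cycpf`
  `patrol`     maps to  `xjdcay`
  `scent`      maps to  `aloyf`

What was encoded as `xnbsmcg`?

In vivid: v→d is +8, i→r is +9, v→f is +10, i→t is +11 — the shift increases by 1 each position. Letter i (0-indexed) is shifted by i+8, so successive shifts are 8, 9, 10, ….
Reversing it on xnbsmcg: x−8=p, n−9=e, b−10=r, s−11=h, m−12=a, c−13=p, g−14=s.

perhaps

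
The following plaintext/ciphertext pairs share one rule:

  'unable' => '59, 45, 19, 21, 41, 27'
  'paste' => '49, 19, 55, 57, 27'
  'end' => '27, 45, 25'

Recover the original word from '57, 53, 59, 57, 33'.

u(#21)→59 and n(#14)→45: differences scale by 2, so n = 2·pos + 17. Each letter becomes 2×(its alphabet position, a=1..z=26) + 17.
Reversing it on 57, 53, 59, 57, 33: 57→(57−17)÷2=20=t, 53→(53−17)÷2=18=r, 59→(59−17)÷2=21=u, 57→(57−17)÷2=20=t, 33→(33−17)÷2=8=h.

truth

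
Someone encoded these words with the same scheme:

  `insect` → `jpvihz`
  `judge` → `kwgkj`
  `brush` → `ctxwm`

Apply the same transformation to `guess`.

hwhwx

In insect: i→j is +1, n→p is +2, s→v is +3, e→i is +4 — the shift increases by 1 each position. Letter i (0-indexed) is shifted by i+1, so successive shifts are 1, 2, 3, ….
For guess: g+1=h, u+2=w, e+3=h, s+4=w, s+5=x.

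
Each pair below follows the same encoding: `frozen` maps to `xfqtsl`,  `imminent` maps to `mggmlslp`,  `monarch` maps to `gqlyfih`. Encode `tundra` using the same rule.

This is an affine cipher: with a=0,…,z=25, each position x becomes (5x+24) mod 26.
On tundra: t(19)→5·19+24≡15=p; u(20)→5·20+24≡20=u; n(13)→5·13+24≡11=l; d(3)→5·3+24≡13=n; r(17)→5·17+24≡5=f; a(0)→5·0+24≡24=y (all mod 26).

pulnfy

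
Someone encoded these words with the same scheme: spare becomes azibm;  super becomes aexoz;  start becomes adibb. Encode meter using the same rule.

A repeating key of period 2 is used — shifts +8, +10 over and over.
On meter: m+8=u, e+10=o, t+8=b, e+10=o, r+8=z.

uoboz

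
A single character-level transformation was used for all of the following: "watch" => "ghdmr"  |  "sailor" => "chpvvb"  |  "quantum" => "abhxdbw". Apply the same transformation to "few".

plg

The shift depends on letter class: consonant w→g is +10, but vowel a→h is +7. Vowels shift forward by 7 and consonants shift forward by 10.
For few: f(cons)+10=p, e(vowel)+7=l, w(cons)+10=g.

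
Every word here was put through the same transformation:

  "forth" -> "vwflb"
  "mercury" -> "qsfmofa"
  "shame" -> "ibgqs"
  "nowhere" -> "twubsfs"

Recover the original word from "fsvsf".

f(5)→v(21) and o(14)→w(22) fit y≡3x+6 (mod 26); the inverse of 3 mod 26 is 9. Treating letters as 0–25, the rule is x ↦ 3x + 6 (mod 26).
Undoing it on fsvsf: f(5)→9·(5−6)≡17=r; s(18)→9·(18−6)≡4=e; v(21)→9·(21−6)≡5=f; s(18)→9·(18−6)≡4=e; f(5)→9·(5−6)≡17=r (all mod 26).

refer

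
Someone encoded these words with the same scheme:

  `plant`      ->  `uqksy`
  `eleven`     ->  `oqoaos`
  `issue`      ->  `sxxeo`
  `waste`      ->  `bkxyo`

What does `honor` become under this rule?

mysyw

The shift depends on letter class: consonant p→u is +5, but vowel a→k is +10. Two shifts are in play — +10 for a/e/i/o/u, +5 for every other letter.
On honor: h(cons)+5=m, o(vowel)+10=y, n(cons)+5=s, o(vowel)+10=y, r(cons)+5=w.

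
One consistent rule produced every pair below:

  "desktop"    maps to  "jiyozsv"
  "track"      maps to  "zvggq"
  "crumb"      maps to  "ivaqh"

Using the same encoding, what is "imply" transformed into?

Shifts by position in desktop: pos 0: d→j (+6), pos 1: e→i (+4), pos 2: s→y (+6), pos 3: k→o (+4) — repeating every 2. A repeating key of period 2 is used — shifts +6, +4 over and over.
Applying it to imply: i+6=o, m+4=q, p+6=v, l+4=p, y+6=e.

oqvpe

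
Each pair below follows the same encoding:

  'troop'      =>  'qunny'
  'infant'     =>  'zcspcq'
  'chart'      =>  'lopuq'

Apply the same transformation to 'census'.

Each letter's alphabet position (a=0..z=25) is mapped through 11·x+15 mod 26 — an affine cipher.
Applying it to census: c(2)→11·2+15≡11=l; e(4)→11·4+15≡7=h; n(13)→11·13+15≡2=c; s(18)→11·18+15≡5=f; u(20)→11·20+15≡1=b; s(18)→11·18+15≡5=f (all mod 26).

lhcfbf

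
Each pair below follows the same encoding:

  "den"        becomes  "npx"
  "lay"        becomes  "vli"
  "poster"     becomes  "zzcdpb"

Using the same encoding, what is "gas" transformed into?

qlc

The shift depends on letter class: consonant d→n is +10, but vowel e→p is +11. Vowels shift forward by 11 and consonants shift forward by 10.
Applying it to gas: g(cons)+10=q, a(vowel)+11=l, s(cons)+10=c.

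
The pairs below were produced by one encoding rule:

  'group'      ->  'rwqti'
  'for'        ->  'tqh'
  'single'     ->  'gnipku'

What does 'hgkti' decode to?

The output letters match the input read backwards, each shifted +2: group reversed is puorg. Read the word backwards and shift each letter +2.
Undoing it on hgkti: shift back: h−2=f, g−2=e, k−2=i, t−2=r, i−2=g → feirg; then reverse → grief.

grief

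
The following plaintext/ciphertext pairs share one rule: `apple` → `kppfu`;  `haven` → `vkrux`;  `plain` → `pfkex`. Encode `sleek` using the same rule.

a(0)→k(10) and p(15)→p(15) fit y≡9x+10 (mod 26); the inverse of 9 mod 26 is 3. Each letter's alphabet position (a=0..z=25) is mapped through 9·x+10 mod 26 — an affine cipher.
Applying it to sleek: s(18)→9·18+10≡16=q; l(11)→9·11+10≡5=f; e(4)→9·4+10≡20=u; e(4)→9·4+10≡20=u; k(10)→9·10+10≡22=w (all mod 26).

qfuuw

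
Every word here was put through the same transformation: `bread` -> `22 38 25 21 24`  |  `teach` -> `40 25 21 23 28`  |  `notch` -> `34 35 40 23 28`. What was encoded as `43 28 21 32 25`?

whale

b is letter #2 and maps to 22: an offset of 20. Each letter is replaced by its alphabet position (a=1..z=26) + 20.
Reversing it on 43 28 21 32 25: 43→(43−20)÷1=23=w, 28→(28−20)÷1=8=h, 21→(21−20)÷1=1=a, 32→(32−20)÷1=12=l, 25→(25−20)÷1=5=e.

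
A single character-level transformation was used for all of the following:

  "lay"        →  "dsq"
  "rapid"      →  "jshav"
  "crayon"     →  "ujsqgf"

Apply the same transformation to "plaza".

hdsrs

Compare letters: l→d is +18, a→s is +18, y→q is +18 — a constant shift. This is a Caesar cipher with shift 18.
Applying it to plaza: p+18=h, l+18=d, a+18=s, z+18=r, a+18=s.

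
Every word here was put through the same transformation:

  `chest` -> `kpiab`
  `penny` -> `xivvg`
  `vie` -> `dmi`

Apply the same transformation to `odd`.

sll

The shift depends on letter class: consonant c→k is +8, but vowel e→i is +4. Vowels shift forward by 4 and consonants shift forward by 8.
Applying it to odd: o(vowel)+4=s, d(cons)+8=l, d(cons)+8=l.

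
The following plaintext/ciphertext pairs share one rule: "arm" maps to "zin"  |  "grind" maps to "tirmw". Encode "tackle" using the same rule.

Each pair mirrors across the alphabet (a↔z, r↔i, m↔n): positions sum to 25. Letters are reflected about the middle of the alphabet (position → 25−position): Atbash.
On tackle: t↔g, a↔z, c↔x, k↔p, l↔o, e↔v.

gzxpov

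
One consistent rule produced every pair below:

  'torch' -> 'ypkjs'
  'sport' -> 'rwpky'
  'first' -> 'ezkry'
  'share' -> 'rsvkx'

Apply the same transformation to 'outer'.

pfyxk

t(19)→y(24) and o(14)→p(15) fit y≡7x+21 (mod 26); the inverse of 7 mod 26 is 15. Each letter's alphabet position (a=0..z=25) is mapped through 7·x+21 mod 26 — an affine cipher.
On outer: o(14)→7·14+21≡15=p; u(20)→7·20+21≡5=f; t(19)→7·19+21≡24=y; e(4)→7·4+21≡23=x; r(17)→7·17+21≡10=k (all mod 26).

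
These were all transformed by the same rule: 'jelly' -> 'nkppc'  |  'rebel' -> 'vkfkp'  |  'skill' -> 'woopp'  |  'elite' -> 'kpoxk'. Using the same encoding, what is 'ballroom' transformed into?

fgppvuuq

The shift depends on letter class: consonant j→n is +4, but vowel e→k is +6. Vowels shift forward by 6 and consonants shift forward by 4.
For ballroom: b(cons)+4=f, a(vowel)+6=g, l(cons)+4=p, l(cons)+4=p, r(cons)+4=v, o(vowel)+6=u, o(vowel)+6=u, m(cons)+4=q.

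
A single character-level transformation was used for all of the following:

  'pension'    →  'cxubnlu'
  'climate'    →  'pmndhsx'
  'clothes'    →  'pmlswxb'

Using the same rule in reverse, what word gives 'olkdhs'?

format

p(15)→c(2) and e(4)→x(23) fit y≡17x+7 (mod 26); the inverse of 17 mod 26 is 23. Each letter's alphabet position (a=0..z=25) is mapped through 17·x+7 mod 26 — an affine cipher.
Undoing it on olkdhs: o(14)→23·(14−7)≡5=f; l(11)→23·(11−7)≡14=o; k(10)→23·(10−7)≡17=r; d(3)→23·(3−7)≡12=m; h(7)→23·(7−7)≡0=a; s(18)→23·(18−7)≡19=t (all mod 26).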